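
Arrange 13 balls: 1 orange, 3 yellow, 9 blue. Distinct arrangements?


13!/(1!×3!×9!) = 2860

2860


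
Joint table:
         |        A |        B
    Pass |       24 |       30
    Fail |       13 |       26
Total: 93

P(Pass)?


P(Pass) = (24+30)/93 = 54/93 = 18/31

P(Pass) = 18/31 ≈ 58.06%


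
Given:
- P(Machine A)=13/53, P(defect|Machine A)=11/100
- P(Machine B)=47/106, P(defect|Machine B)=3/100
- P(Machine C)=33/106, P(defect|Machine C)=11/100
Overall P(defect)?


P(B) = Σ P(B|Aᵢ)×P(Aᵢ)
  11/100×13/53 = 143/5300
  3/100×47/106 = 141/10600
  11/100×33/106 = 363/10600
Sum = 79/1060

P(defect) = 79/1060 ≈ 7.45%


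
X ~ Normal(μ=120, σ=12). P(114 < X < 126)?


z₁=(114-120)/12=-0.5, z₂=(126-120)/12=0.5
P = Φ(0.5) - Φ(-0.5) = 0.691462 - 0.308538 = 0.382924 ≈ 0.3829

P(114 < X < 126) ≈ 0.3829


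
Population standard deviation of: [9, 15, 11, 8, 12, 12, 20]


Mean = 87/7
  (9-87/7)²=576/49
  (15-87/7)²=324/49
  (11-87/7)²=100/49
  (8-87/7)²=961/49
  (12-87/7)²=9/49
  (12-87/7)²=9/49
  (20-87/7)²=2809/49
Σ(x-μ)² = 684/7
σ² = (684/7)/7 = 684/49

σ = √(684/49) ≈ 3.7362


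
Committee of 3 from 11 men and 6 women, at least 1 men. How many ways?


Count by #men:
  1M,2W: C(11,1)×C(6,2)=165
  2M,1W: C(11,2)×C(6,1)=330
  3M,0W: C(11,3)×C(6,0)=165
Total = 660

660


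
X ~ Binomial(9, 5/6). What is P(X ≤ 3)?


P(X ≤ 3) = Σ P(X=i) for i=0..3
P(X=0) = 1/10077696
P(X=1) = 5/1119744
P(X=2) = 25/279936
P(X=3) = 875/839808
Sum = 5723/5038848

P(X ≤ 3) = 5723/5038848 ≈ 0.11%


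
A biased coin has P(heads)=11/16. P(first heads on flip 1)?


Geometric: P(X=1) = (1-p)^(k-1)×p = (5/16)^0×11/16 = 11/16

P(X=1) = 11/16 ≈ 68.75%


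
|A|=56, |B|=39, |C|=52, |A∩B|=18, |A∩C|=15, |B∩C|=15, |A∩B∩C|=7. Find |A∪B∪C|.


|A∪B∪C| = 56+39+52-18-15-15+7 = 106

|A∪B∪C| = 106


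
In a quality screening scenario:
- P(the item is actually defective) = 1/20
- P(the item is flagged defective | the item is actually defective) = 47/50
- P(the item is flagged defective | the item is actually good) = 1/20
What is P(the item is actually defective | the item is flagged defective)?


Using Bayes' theorem:
P(A|B) = P(B|A)·P(A) / P(B)

P(the item is flagged defective) = 47/50 × 1/20 + 1/20 × 19/20
= 47/1000 + 19/400 = 189/2000

P(the item is actually defective|the item is flagged defective) = (47/1000) / (189/2000) = 94/189

P(the item is actually defective|the item is flagged defective) = 94/189 ≈ 49.74%


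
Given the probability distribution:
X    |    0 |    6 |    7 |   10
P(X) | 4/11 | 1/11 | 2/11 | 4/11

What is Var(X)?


E[X] = 60/11
E[X²] = 534/11
Var(X) = E[X²] - (E[X])² = 534/11 - 3600/121 = 2274/121

Var(X) = 2274/121 ≈ 18.7934


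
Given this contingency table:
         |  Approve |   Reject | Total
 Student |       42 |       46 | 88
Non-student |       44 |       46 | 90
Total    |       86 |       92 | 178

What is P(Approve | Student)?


P(Approve | Student) = 42/(42+46) = 42/88 = 21/44

P(Approve|Student) = 21/44 ≈ 47.73%


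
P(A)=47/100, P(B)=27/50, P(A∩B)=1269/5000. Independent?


P(A)×P(B) = 1269/5000
P(A∩B) = 1269/5000
Equal ✓ → Independent

Yes, independent


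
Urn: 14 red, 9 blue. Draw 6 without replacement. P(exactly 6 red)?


Hypergeometric: C(14,6)×C(9,0)/C(23,6)
= 3003×1/100947 = 13/437

P(X=6) = 13/437 ≈ 2.97%


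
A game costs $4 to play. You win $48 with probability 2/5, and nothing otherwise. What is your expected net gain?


E[gain] = (48-4)×2/5 + (-4)×3/5
= 88/5 - 12/5 = 76/5

Expected net gain = $76/5 ≈ $15.20


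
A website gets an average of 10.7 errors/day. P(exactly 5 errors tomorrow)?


Poisson(λ=10.7): P(X=5) = e^(-λ)×λ^k/k!
= e^(-10.7) × 10.7^5 / 5!
≈ 2.254493791e-05 × 140255.17307 / 120 ≈ 0.026350

P(X=5) ≈ 0.026350 ≈ 2.64%


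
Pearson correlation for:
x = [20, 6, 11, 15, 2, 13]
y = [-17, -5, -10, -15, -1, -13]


n=6, Σx=67, Σy=-61, Σxy=-876, Σx²=955, Σy²=809
r = (6×(-876) - 67×(-61))/√((6×955 - 67²)(6×809 - (-61)²))
= -1169/√(1241×1133) = -1169/√1406053 ≈ -1169/1185.7711 ≈ -0.9859

r ≈ -0.9859


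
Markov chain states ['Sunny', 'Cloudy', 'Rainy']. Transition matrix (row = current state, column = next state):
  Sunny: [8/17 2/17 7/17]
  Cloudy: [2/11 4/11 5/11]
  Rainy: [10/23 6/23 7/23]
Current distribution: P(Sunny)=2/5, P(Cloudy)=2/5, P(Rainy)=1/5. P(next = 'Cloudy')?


P(next=Cloudy) = Σᵢ P(now=i)×P(i→Cloudy)
= 2/5×2/17 + 2/5×4/11 + 1/5×6/23
= 4/85 + 8/55 + 6/115 = 5262/21505

P = 5262/21505 ≈ 0.2447


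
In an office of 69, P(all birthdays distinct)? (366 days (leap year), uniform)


P(all different) = Π(366-i)/366 for i=0..68
= (366/366)×(365/366)×...×(298/366)
= 0.001057

P ≈ 0.0011 ≈ 0.11%


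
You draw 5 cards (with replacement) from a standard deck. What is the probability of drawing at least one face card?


P(not a face card) = 40/52 = 10/13
P(none in 5 draws) = (10/13)^5 = 100000/371293
P(≥1 face card) = 1 - 100000/371293 = 271293/371293

P = 271293/371293 ≈ 73.07%


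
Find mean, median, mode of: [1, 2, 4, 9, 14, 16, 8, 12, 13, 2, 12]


Sorted: [1, 2, 2, 4, 8, 9, 12, 12, 13, 14, 16]
Mean = 93/11
Median = 9
Freq: {1: 1, 2: 2, 4: 1, 9: 1, 14: 1, 16: 1, 8: 1, 12: 2, 13: 1}
Mode: [2, 12]

Mean=93/11, Median=9, Mode=[2, 12]


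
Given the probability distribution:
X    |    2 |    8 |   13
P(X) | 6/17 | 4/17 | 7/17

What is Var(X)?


E[X] = 135/17
E[X²] = 1463/17
Var(X) = E[X²] - (E[X])² = 1463/17 - 18225/289 = 6646/289

Var(X) = 6646/289 ≈ 22.9965


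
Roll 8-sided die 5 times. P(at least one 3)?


P(no 3)^5 = (7/8)^5 = 16807/32768
P(≥1) = 1 - 16807/32768 = 15961/32768

P = 15961/32768 ≈ 48.71%


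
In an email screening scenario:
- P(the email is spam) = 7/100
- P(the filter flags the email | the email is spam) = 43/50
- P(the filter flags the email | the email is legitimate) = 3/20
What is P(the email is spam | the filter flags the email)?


Using Bayes' theorem:
P(A|B) = P(B|A)·P(A) / P(B)

P(the filter flags the email) = 43/50 × 7/100 + 3/20 × 93/100
= 301/5000 + 279/2000 = 1997/10000

P(the email is spam|the filter flags the email) = (301/5000) / (1997/10000) = 602/1997

P(the email is spam|the filter flags the email) = 602/1997 ≈ 30.15%


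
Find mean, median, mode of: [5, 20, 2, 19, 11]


Sorted: [2, 5, 11, 19, 20]
Mean = 57/5
Median = 11
Freq: {5: 1, 20: 1, 2: 1, 19: 1, 11: 1}
Mode: No mode

Mean=57/5, Median=11, Mode=No mode


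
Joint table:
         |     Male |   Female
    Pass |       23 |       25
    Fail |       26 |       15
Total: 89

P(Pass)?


P(Pass) = (23+25)/89 = 48/89

P(Pass) = 48/89 ≈ 53.93%


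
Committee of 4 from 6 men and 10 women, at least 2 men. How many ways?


Count by #men:
  2M,2W: C(6,2)×C(10,2)=675
  3M,1W: C(6,3)×C(10,1)=200
  4M,0W: C(6,4)×C(10,0)=15
Total = 890

890


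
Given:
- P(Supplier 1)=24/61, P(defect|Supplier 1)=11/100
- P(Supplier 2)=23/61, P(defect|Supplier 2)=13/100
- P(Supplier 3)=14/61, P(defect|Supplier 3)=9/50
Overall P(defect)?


P(B) = Σ P(B|Aᵢ)×P(Aᵢ)
  11/100×24/61 = 66/1525
  13/100×23/61 = 299/6100
  9/50×14/61 = 63/1525
Sum = 163/1220

P(defect) = 163/1220 ≈ 13.36%


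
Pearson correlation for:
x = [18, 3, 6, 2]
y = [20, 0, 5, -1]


n=4, Σx=29, Σy=24, Σxy=388, Σx²=373, Σy²=426
r = (4×388 - 29×24)/√((4×373 - 29²)(4×426 - 24²))
= 856/√(651×1128) = 856/√734328 ≈ 856/856.9294 ≈ 0.9989

r ≈ 0.9989


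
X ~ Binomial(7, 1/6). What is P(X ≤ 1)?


P(X ≤ 1) = Σ P(X=i) for i=0..1
P(X=0) = 78125/279936
P(X=1) = 109375/279936
Sum = 15625/23328

P(X ≤ 1) = 15625/23328 ≈ 66.98%


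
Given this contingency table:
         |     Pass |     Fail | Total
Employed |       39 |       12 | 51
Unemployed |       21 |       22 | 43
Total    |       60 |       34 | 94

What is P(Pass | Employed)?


P(Pass | Employed) = 39/(39+12) = 39/51 = 13/17

P(Pass|Employed) = 13/17 ≈ 76.47%


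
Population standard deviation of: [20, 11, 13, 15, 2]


Mean = 61/5
  (20-61/5)²=1521/25
  (11-61/5)²=36/25
  (13-61/5)²=16/25
  (15-61/5)²=196/25
  (2-61/5)²=2601/25
Σ(x-μ)² = 874/5
σ² = (874/5)/5 = 874/25

σ = √(874/25) ≈ 5.9127


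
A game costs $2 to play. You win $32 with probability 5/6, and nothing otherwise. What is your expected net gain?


E[gain] = (32-2)×5/6 + (-2)×1/6
= 25 - 1/3 = 74/3

Expected net gain = $74/3 ≈ $24.67


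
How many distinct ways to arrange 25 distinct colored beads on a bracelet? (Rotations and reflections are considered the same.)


Free circular arrangements: rotations and reflections both identified.
(n-1)!/2 = 24!/2 = 620448401733239439360000/2 = 310224200866619719680000

310224200866619719680000


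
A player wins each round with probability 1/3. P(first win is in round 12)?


Geometric: P(X=12) = (1-p)^(k-1)×p = (2/3)^11×1/3 = 2048/531441

P(X=12) = 2048/531441 ≈ 0.39%


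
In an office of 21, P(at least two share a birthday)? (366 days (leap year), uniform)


P(all different) = Π(366-i)/366 for i=0..20
= 0.557221
P(match) = 1 - 0.557221 = 0.442779

P ≈ 0.4428 ≈ 44.28%


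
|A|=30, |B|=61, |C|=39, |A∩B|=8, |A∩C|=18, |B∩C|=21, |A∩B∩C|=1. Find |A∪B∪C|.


|A∪B∪C| = 30+61+39-8-18-21+1 = 84

|A∪B∪C| = 84


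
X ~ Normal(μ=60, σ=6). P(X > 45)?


z = (45-60)/6 = -2.5
P(X > 45) = 1 - P(Z ≤ -2.5) = 1 - 0.0062 = 0.9938

P(X > 45) ≈ 0.9938


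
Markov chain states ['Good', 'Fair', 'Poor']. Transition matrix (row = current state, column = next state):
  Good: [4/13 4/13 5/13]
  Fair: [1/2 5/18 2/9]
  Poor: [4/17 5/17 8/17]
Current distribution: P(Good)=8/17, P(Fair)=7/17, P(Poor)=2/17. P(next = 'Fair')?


P(next=Fair) = Σᵢ P(now=i)×P(i→Fair)
= 8/17×4/13 + 7/17×5/18 + 2/17×5/17
= 32/221 + 35/306 + 10/289 = 19867/67626

P = 19867/67626 ≈ 0.2938


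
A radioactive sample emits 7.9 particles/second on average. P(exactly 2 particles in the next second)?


Poisson(λ=7.9): P(X=2) = e^(-λ)×λ^k/k!
= e^(-7.9) × 7.9^2 / 2!
≈ 0.0003707435405 × 62.41 / 2 ≈ 0.011569

P(X=2) ≈ 0.011569 ≈ 1.16%


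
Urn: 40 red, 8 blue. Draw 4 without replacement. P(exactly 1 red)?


Hypergeometric: C(40,1)×C(8,3)/C(48,4)
= 40×56/194580 = 112/9729

P(X=1) = 112/9729 ≈ 1.15%


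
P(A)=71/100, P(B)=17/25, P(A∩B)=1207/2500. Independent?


P(A)×P(B) = 1207/2500
P(A∩B) = 1207/2500
Equal ✓ → Independent

Yes, independent


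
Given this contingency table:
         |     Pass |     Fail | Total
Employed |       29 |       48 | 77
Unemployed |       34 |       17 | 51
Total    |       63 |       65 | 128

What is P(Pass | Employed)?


P(Pass | Employed) = 29/(29+48) = 29/77

P(Pass|Employed) = 29/77 ≈ 37.66%


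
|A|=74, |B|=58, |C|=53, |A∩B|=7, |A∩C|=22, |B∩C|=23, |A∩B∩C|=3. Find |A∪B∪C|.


|A∪B∪C| = 74+58+53-7-22-23+3 = 136

|A∪B∪C| = 136


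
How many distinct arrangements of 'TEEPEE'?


Letters: 6, freq: {'T': 1, 'E': 4, 'P': 1}
6!/(1!×4!×1!) = 720/24 = 30

30


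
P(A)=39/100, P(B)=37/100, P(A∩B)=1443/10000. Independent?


P(A)×P(B) = 1443/10000
P(A∩B) = 1443/10000
Equal ✓ → Independent

Yes, independent


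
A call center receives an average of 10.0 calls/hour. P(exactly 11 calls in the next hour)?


Poisson(λ=10.0): P(X=11) = e^(-λ)×λ^k/k!
= e^(-10.0) × 10.0^11 / 11!
≈ 4.539992976e-05 × 100000000000 / 39916800 ≈ 0.113736

P(X=11) ≈ 0.113736 ≈ 11.37%


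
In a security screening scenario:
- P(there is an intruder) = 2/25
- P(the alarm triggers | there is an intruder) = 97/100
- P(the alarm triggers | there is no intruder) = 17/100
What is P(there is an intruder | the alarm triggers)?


Using Bayes' theorem:
P(A|B) = P(B|A)·P(A) / P(B)

P(the alarm triggers) = 97/100 × 2/25 + 17/100 × 23/25
= 97/1250 + 391/2500 = 117/500

P(there is an intruder|the alarm triggers) = (97/1250) / (117/500) = 194/585

P(there is an intruder|the alarm triggers) = 194/585 ≈ 33.16%


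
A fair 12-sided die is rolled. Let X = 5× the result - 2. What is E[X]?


E[die] = (1+12)/2 = 13/2
E[X] = 5×13/2 - 2 = 61/2

E[X] = 61/2


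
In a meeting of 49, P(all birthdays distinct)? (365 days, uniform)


P(all different) = Π(365-i)/365 for i=0..48
= (365/365)×(364/365)×...×(317/365)
= 0.034220

P ≈ 0.0342 ≈ 3.42%


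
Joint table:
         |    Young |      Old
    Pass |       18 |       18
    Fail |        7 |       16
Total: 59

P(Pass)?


P(Pass) = (18+18)/59 = 36/59

P(Pass) = 36/59 ≈ 61.02%


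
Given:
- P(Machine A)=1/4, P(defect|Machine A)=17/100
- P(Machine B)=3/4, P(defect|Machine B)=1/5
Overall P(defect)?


P(B) = Σ P(B|Aᵢ)×P(Aᵢ)
  17/100×1/4 = 17/400
  1/5×3/4 = 3/20
Sum = 77/400

P(defect) = 77/400 ≈ 19.25%


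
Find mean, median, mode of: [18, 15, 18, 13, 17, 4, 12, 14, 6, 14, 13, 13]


Sorted: [4, 6, 12, 13, 13, 13, 14, 14, 15, 17, 18, 18]
Mean = 157/12
Median = 27/2
Freq: {18: 2, 15: 1, 13: 3, 17: 1, 4: 1, 12: 1, 14: 2, 6: 1}
Mode: [13]

Mean=157/12, Median=27/2, Mode=13


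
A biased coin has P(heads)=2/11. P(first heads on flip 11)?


Geometric: P(X=11) = (1-p)^(k-1)×p = (9/11)^10×2/11 = 6973568802/285311670611

P(X=11) = 6973568802/285311670611 ≈ 2.44%


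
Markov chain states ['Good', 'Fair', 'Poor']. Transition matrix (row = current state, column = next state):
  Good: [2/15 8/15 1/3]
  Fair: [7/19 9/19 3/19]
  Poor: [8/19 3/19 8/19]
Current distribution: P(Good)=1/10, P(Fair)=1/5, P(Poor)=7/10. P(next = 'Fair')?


P(next=Fair) = Σᵢ P(now=i)×P(i→Fair)
= 1/10×8/15 + 1/5×9/19 + 7/10×3/19
= 4/75 + 9/95 + 21/190 = 737/2850

P = 737/2850 ≈ 0.2586


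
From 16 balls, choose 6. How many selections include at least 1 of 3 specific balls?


Complement: C(16,6) - C(13,6) = 8008 - 1716 = 6292

6292


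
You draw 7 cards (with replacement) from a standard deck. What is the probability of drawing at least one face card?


P(not a face card) = 40/52 = 10/13
P(none in 7 draws) = (10/13)^7 = 10000000/62748517
P(≥1 face card) = 1 - 10000000/62748517 = 52748517/62748517

P = 52748517/62748517 ≈ 84.06%


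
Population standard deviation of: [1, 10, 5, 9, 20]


Mean = 45/5 = 9
  (1-9)²=64
  (10-9)²=1
  (5-9)²=16
  (9-9)²=0
  (20-9)²=121
Σ(x-μ)² = 202
σ² = 202/5

σ = √(202/5) ≈ 6.3561


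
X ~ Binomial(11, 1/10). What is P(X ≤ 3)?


P(X ≤ 3) = Σ P(X=i) for i=0..3
P(X=0) = 31381059609/100000000000
P(X=1) = 38354628411/100000000000
P(X=2) = 4261625379/20000000000
P(X=3) = 1420541793/20000000000
Sum = 2453663097/2500000000

P(X ≤ 3) = 2453663097/2500000000 ≈ 98.15%


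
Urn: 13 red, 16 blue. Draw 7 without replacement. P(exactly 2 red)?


Hypergeometric: C(13,2)×C(16,5)/C(29,7)
= 78×4368/1560780 = 728/3335

P(X=2) = 728/3335 ≈ 21.83%


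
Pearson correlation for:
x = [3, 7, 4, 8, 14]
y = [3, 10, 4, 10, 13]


n=5, Σx=36, Σy=40, Σxy=357, Σx²=334, Σy²=394
r = (5×357 - 36×40)/√((5×334 - 36²)(5×394 - 40²))
= 345/√(374×370) = 345/√138380 ≈ 345/371.9946 ≈ 0.9274

r ≈ 0.9274


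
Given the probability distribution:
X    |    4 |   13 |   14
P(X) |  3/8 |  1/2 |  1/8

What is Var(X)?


E[X] = 39/4
E[X²] = 115
Var(X) = E[X²] - (E[X])² = 115 - 1521/16 = 319/16

Var(X) = 319/16 ≈ 19.9375


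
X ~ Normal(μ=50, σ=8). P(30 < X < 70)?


z₁=(30-50)/8=-2.5, z₂=(70-50)/8=2.5
P = Φ(2.5) - Φ(-2.5) = 0.993790 - 0.006210 = 0.987580 ≈ 0.9876

P(30 < X < 70) ≈ 0.9876


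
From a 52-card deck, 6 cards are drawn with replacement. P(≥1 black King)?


P(not a black King) = 50/52 = 25/26
P(none in 6 draws) = (25/26)^6 = 244140625/308915776
P(≥1 black King) = 1 - 244140625/308915776 = 64775151/308915776

P = 64775151/308915776 ≈ 20.97%


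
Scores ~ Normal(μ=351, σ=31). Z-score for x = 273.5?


z = (x - μ)/σ = (273.5 - 351)/31 = -2.5

z = -2.5


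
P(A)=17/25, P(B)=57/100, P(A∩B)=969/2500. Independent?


P(A)×P(B) = 969/2500
P(A∩B) = 969/2500
Equal ✓ → Independent

Yes, independent


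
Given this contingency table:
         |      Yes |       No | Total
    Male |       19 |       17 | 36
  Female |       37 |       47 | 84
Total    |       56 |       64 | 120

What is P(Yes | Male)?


P(Yes | Male) = 19/(19+17) = 19/36

P(Yes|Male) = 19/36 ≈ 52.78%


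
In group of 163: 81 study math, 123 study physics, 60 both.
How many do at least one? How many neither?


|A∪B| = 81+123-60 = 144
Neither = 163-144 = 19

At least one: 144; Neither: 19


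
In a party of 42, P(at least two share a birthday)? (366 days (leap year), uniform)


P(all different) = Π(366-i)/366 for i=0..41
= 0.086572
P(match) = 1 - 0.086572 = 0.913428

P ≈ 0.9134 ≈ 91.34%


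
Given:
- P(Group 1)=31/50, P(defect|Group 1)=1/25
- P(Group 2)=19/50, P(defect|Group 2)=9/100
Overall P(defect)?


P(B) = Σ P(B|Aᵢ)×P(Aᵢ)
  1/25×31/50 = 31/1250
  9/100×19/50 = 171/5000
Sum = 59/1000

P(defect) = 59/1000 ≈ 5.90%


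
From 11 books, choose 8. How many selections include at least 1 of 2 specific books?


Complement: C(11,8) - C(9,8) = 165 - 9 = 156

156


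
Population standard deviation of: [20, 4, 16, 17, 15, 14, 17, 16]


Mean = 119/8
  (20-119/8)²=1681/64
  (4-119/8)²=7569/64
  (16-119/8)²=81/64
  (17-119/8)²=289/64
  (15-119/8)²=1/64
  (14-119/8)²=49/64
  (17-119/8)²=289/64
  (16-119/8)²=81/64
Σ(x-μ)² = 1255/8
σ² = (1255/8)/8 = 1255/64

σ = √(1255/64) ≈ 4.4282


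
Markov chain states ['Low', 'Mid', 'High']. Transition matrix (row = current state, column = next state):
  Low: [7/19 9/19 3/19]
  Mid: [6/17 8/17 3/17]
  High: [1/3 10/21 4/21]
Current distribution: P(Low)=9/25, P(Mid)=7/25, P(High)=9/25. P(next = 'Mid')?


P(next=Mid) = Σᵢ P(now=i)×P(i→Mid)
= 9/25×9/19 + 7/25×8/17 + 9/25×10/21
= 81/475 + 56/425 + 6/35 = 26777/56525

P = 26777/56525 ≈ 0.4737


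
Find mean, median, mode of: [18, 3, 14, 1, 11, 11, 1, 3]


Sorted: [1, 1, 3, 3, 11, 11, 14, 18]
Mean = 62/8 = 31/4
Median = 7
Freq: {18: 1, 3: 2, 14: 1, 1: 2, 11: 2}
Mode: [1, 3, 11]

Mean=31/4, Median=7, Mode=[1, 3, 11]


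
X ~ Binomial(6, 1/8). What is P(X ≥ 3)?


P(X ≥ 3) = Σ P(X=i) for i=3..6
P(X=3) = 1715/65536
P(X=4) = 735/262144
P(X=5) = 21/131072
P(X=6) = 1/262144
Sum = 3819/131072

P(X ≥ 3) = 3819/131072 ≈ 2.91%


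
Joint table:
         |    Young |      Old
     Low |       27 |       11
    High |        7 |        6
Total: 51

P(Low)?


P(Low) = (27+11)/51 = 38/51

P(Low) = 38/51 ≈ 74.51%


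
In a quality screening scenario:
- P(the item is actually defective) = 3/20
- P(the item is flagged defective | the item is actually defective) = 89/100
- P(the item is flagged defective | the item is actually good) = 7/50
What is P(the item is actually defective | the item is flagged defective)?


Using Bayes' theorem:
P(A|B) = P(B|A)·P(A) / P(B)

P(the item is flagged defective) = 89/100 × 3/20 + 7/50 × 17/20
= 267/2000 + 119/1000 = 101/400

P(the item is actually defective|the item is flagged defective) = (267/2000) / (101/400) = 267/505

P(the item is actually defective|the item is flagged defective) = 267/505 ≈ 52.87%


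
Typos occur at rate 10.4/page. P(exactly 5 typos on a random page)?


Poisson(λ=10.4): P(X=5) = e^(-λ)×λ^k/k!
= e^(-10.4) × 10.4^5 / 5!
≈ 3.043248301e-05 × 121665.29024 / 120 ≈ 0.030855

P(X=5) ≈ 0.030855 ≈ 3.09%


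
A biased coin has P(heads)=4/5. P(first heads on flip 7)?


Geometric: P(X=7) = (1-p)^(k-1)×p = (1/5)^6×4/5 = 4/78125

P(X=7) = 4/78125 ≈ 0.01%


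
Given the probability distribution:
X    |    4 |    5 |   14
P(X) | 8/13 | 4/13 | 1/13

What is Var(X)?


E[X] = 66/13
E[X²] = 424/13
Var(X) = E[X²] - (E[X])² = 424/13 - 4356/169 = 1156/169

Var(X) = 1156/169 ≈ 6.8402


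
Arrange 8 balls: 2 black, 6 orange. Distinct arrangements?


8!/(2!×6!) = 28

28


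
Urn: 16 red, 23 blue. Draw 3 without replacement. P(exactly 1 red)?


Hypergeometric: C(16,1)×C(23,2)/C(39,3)
= 16×253/9139 = 4048/9139

P(X=1) = 4048/9139 ≈ 44.29%


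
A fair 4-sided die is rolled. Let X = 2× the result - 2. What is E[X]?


E[die] = (1+4)/2 = 5/2
E[X] = 2×5/2 - 2 = 3

E[X] = 3


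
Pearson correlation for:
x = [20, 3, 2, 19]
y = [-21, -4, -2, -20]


n=4, Σx=44, Σy=-47, Σxy=-816, Σx²=774, Σy²=861
r = (4×(-816) - 44×(-47))/√((4×774 - 44²)(4×861 - (-47)²))
= -1196/√(1160×1235) = -1196/√1432600 ≈ -1196/1196.9127 ≈ -0.9992

r ≈ -0.9992


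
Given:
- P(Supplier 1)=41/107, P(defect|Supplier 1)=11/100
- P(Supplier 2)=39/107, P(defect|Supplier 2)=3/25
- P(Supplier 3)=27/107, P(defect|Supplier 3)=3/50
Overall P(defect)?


P(B) = Σ P(B|Aᵢ)×P(Aᵢ)
  11/100×41/107 = 451/10700
  3/25×39/107 = 117/2675
  3/50×27/107 = 81/5350
Sum = 1081/10700

P(defect) = 1081/10700 ≈ 10.10%


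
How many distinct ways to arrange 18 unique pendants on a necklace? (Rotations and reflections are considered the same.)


Free circular arrangements: rotations and reflections both identified.
(n-1)!/2 = 17!/2 = 355687428096000/2 = 177843714048000

177843714048000


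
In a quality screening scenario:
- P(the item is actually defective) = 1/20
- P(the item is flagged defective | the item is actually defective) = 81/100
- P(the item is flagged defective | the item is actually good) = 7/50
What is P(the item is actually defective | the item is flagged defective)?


Using Bayes' theorem:
P(A|B) = P(B|A)·P(A) / P(B)

P(the item is flagged defective) = 81/100 × 1/20 + 7/50 × 19/20
= 81/2000 + 133/1000 = 347/2000

P(the item is actually defective|the item is flagged defective) = (81/2000) / (347/2000) = 81/347

P(the item is actually defective|the item is flagged defective) = 81/347 ≈ 23.34%


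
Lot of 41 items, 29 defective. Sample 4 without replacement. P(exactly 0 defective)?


Hypergeometric: C(29,0)×C(12,4)/C(41,4)
= 1×495/101270 = 99/20254

P(X=0) = 99/20254 ≈ 0.49%


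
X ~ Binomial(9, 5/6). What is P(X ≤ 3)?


P(X ≤ 3) = Σ P(X=i) for i=0..3
P(X=0) = 1/10077696
P(X=1) = 5/1119744
P(X=2) = 25/279936
P(X=3) = 875/839808
Sum = 5723/5038848

P(X ≤ 3) = 5723/5038848 ≈ 0.11%


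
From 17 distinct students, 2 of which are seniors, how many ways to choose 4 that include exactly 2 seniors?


Choose 2 of the 2 seniors and 2 of the other 15 students:
C(2,2)×C(15,2) = 1×105 = 105

105


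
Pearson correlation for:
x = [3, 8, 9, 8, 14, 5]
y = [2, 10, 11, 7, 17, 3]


n=6, Σx=47, Σy=50, Σxy=494, Σx²=439, Σy²=572
r = (6×494 - 47×50)/√((6×439 - 47²)(6×572 - 50²))
= 614/√(425×932) = 614/√396100 ≈ 614/629.3648 ≈ 0.9756

r ≈ 0.9756


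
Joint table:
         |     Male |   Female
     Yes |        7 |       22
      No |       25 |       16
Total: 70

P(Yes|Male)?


P(Yes|Male) = 7/(7+25) = 7/32

P = 7/32 ≈ 21.88%


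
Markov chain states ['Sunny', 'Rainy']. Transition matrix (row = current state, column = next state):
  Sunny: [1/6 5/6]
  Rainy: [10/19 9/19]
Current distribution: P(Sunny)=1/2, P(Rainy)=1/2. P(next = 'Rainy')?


P(next=Rainy) = Σᵢ P(now=i)×P(i→Rainy)
= 1/2×5/6 + 1/2×9/19
= 5/12 + 9/38 = 149/228

P = 149/228 ≈ 0.6535


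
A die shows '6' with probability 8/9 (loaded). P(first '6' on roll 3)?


Geometric: P(X=3) = (1-p)^(k-1)×p = (1/9)^2×8/9 = 8/729

P(X=3) = 8/729 ≈ 1.10%


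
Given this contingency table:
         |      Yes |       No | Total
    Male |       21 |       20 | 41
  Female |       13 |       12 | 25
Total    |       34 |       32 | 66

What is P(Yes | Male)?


P(Yes | Male) = 21/(21+20) = 21/41

P(Yes|Male) = 21/41 ≈ 51.22%


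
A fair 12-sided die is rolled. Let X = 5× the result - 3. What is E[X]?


E[die] = (1+12)/2 = 13/2
E[X] = 5×13/2 - 3 = 59/2

E[X] = 59/2


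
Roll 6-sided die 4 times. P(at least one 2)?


P(no 2)^4 = (5/6)^4 = 625/1296
P(≥1) = 1 - 625/1296 = 671/1296

P = 671/1296 ≈ 51.77%


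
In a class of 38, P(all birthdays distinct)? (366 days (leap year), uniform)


P(all different) = Π(366-i)/366 for i=0..37
= (366/366)×(365/366)×...×(329/366)
= 0.136703

P ≈ 0.1367 ≈ 13.67%


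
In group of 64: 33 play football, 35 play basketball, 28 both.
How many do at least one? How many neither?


|A∪B| = 33+35-28 = 40
Neither = 64-40 = 24

At least one: 40; Neither: 24


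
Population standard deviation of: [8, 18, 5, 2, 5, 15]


Mean = 53/6
  (8-53/6)²=25/36
  (18-53/6)²=3025/36
  (5-53/6)²=529/36
  (2-53/6)²=1681/36
  (5-53/6)²=529/36
  (15-53/6)²=1369/36
Σ(x-μ)² = 1193/6
σ² = (1193/6)/6 = 1193/36

σ = √(1193/36) ≈ 5.7566


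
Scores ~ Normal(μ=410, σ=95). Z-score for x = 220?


z = (x - μ)/σ = (220 - 410)/95 = -2.0

z = -2.0


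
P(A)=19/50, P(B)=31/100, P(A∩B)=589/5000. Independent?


P(A)×P(B) = 589/5000
P(A∩B) = 589/5000
Equal ✓ → Independent

Yes, independent


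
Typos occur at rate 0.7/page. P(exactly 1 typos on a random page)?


Poisson(λ=0.7): P(X=1) = e^(-λ)×λ^k/k!
= e^(-0.7) × 0.7^1 / 1!
≈ 0.4965853038 × 0.7 / 1 ≈ 0.347610

P(X=1) ≈ 0.347610 ≈ 34.76%


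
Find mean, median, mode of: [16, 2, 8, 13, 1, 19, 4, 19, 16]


Sorted: [1, 2, 4, 8, 13, 16, 16, 19, 19]
Mean = 98/9
Median = 13
Freq: {16: 2, 2: 1, 8: 1, 13: 1, 1: 1, 19: 2, 4: 1}
Mode: [16, 19]

Mean=98/9, Median=13, Mode=[16, 19]


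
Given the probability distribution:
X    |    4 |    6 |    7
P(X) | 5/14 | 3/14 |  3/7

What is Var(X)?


E[X] = 40/7
E[X²] = 241/7
Var(X) = E[X²] - (E[X])² = 241/7 - 1600/49 = 87/49

Var(X) = 87/49 ≈ 1.7755


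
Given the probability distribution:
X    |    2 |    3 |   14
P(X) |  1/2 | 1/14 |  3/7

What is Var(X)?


E[X] = 101/14
E[X²] = 1213/14
Var(X) = E[X²] - (E[X])² = 1213/14 - 10201/196 = 6781/196

Var(X) = 6781/196 ≈ 34.5969


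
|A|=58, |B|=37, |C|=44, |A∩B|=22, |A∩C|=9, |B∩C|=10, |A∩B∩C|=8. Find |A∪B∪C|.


|A∪B∪C| = 58+37+44-22-9-10+8 = 106

|A∪B∪C| = 106


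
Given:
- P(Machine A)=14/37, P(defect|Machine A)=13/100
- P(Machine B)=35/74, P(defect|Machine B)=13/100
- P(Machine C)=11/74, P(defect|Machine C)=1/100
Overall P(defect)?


P(B) = Σ P(B|Aᵢ)×P(Aᵢ)
  13/100×14/37 = 91/1850
  13/100×35/74 = 91/1480
  1/100×11/74 = 11/7400
Sum = 83/740

P(defect) = 83/740 ≈ 11.22%


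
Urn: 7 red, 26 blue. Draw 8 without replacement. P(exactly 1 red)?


Hypergeometric: C(7,1)×C(26,7)/C(33,8)
= 7×657800/13884156 = 8050/24273

P(X=1) = 8050/24273 ≈ 33.16%


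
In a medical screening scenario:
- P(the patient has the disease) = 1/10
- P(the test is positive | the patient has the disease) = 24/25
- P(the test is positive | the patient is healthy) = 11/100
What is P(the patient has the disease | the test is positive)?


Using Bayes' theorem:
P(A|B) = P(B|A)·P(A) / P(B)

P(the test is positive) = 24/25 × 1/10 + 11/100 × 9/10
= 12/125 + 99/1000 = 39/200

P(the patient has the disease|the test is positive) = (12/125) / (39/200) = 32/65

P(the patient has the disease|the test is positive) = 32/65 ≈ 49.23%


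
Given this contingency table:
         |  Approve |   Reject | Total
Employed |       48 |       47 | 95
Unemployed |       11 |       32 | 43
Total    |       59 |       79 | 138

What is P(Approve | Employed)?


P(Approve | Employed) = 48/(48+47) = 48/95

P(Approve|Employed) = 48/95 ≈ 50.53%


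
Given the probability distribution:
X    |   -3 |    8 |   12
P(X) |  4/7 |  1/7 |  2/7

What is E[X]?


E[X] = Σ x·P(X=x)
= (-3)×(4/7) + (8)×(1/7) + (12)×(2/7)
= 20/7

E[X] = 20/7


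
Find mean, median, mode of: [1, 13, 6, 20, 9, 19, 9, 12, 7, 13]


Sorted: [1, 6, 7, 9, 9, 12, 13, 13, 19, 20]
Mean = 109/10
Median = 21/2
Freq: {1: 1, 13: 2, 6: 1, 20: 1, 9: 2, 19: 1, 12: 1, 7: 1}
Mode: [9, 13]

Mean=109/10, Median=21/2, Mode=[9, 13]


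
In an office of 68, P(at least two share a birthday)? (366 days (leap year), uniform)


P(all different) = Π(366-i)/366 for i=0..67
= 0.001299
P(match) = 1 - 0.001299 = 0.998701

P ≈ 0.9987 ≈ 99.87%


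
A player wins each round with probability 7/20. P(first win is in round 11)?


Geometric: P(X=11) = (1-p)^(k-1)×p = (13/20)^10×7/20 = 965009442943/204800000000000

P(X=11) = 965009442943/204800000000000 ≈ 0.47%


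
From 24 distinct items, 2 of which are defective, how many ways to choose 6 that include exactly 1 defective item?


Choose 1 of the 2 defective items and 5 of the other 22 items:
C(2,1)×C(22,5) = 2×26334 = 52668

52668


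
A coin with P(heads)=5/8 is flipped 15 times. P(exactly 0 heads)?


Binomial: P(X=0) = C(15,0)×p^0×(1-p)^15
= 1 × 1 × 14348907/35184372088832 = 14348907/35184372088832

P(X=0) = 14348907/35184372088832 ≈ 0.00%


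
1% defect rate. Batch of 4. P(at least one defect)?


P(all good) = (99/100)^4 = 96059601/100000000
P(≥1 defect) = 3940399/100000000

P = 3940399/100000000 ≈ 3.94%


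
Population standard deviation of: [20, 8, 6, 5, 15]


Mean = 54/5
  (20-54/5)²=2116/25
  (8-54/5)²=196/25
  (6-54/5)²=576/25
  (5-54/5)²=841/25
  (15-54/5)²=441/25
Σ(x-μ)² = 834/5
σ² = (834/5)/5 = 834/25

σ = √(834/25) ≈ 5.7758


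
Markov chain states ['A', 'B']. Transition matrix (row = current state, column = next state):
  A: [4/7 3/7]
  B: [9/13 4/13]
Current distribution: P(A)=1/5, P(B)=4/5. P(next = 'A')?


P(next=A) = Σᵢ P(now=i)×P(i→A)
= 1/5×4/7 + 4/5×9/13
= 4/35 + 36/65 = 304/455

P = 304/455 ≈ 0.6681


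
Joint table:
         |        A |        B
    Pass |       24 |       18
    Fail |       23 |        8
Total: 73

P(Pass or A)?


P(Pass∨A) = P(Pass) + P(A) - P(Pass∧A)
= (42 + 47 - 24)/73 = 65/73

P = 65/73 ≈ 89.04%


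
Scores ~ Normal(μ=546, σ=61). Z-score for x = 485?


z = (x - μ)/σ = (485 - 546)/61 = -1.0

z = -1.0


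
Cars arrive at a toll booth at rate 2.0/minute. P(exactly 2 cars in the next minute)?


Poisson(λ=2.0): P(X=2) = e^(-λ)×λ^k/k!
= e^(-2.0) × 2.0^2 / 2!
≈ 0.1353352832 × 4 / 2 ≈ 0.270671

P(X=2) ≈ 0.270671 ≈ 27.07%


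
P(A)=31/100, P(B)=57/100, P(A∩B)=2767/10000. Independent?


P(A)×P(B) = 1767/10000
P(A∩B) = 2767/10000
Not equal → NOT independent

No, not independent


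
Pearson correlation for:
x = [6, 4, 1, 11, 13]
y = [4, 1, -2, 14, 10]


n=5, Σx=35, Σy=27, Σxy=310, Σx²=343, Σy²=317
r = (5×310 - 35×27)/√((5×343 - 35²)(5×317 - 27²))
= 605/√(490×856) = 605/√419440 ≈ 605/647.6419 ≈ 0.9342

r ≈ 0.9342


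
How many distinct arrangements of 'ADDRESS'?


Letters: 7, freq: {'A': 1, 'D': 2, 'R': 1, 'E': 1, 'S': 2}
7!/(1!×2!×1!×1!×2!) = 5040/4 = 1260

1260


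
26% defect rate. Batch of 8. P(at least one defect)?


P(all good) = (37/50)^8 = 3512479453921/39062500000000
P(≥1 defect) = 35550020546079/39062500000000

P = 35550020546079/39062500000000 ≈ 91.01%


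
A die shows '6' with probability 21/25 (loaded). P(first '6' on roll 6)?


Geometric: P(X=6) = (1-p)^(k-1)×p = (4/25)^5×21/25 = 21504/244140625

P(X=6) = 21504/244140625 ≈ 0.01%


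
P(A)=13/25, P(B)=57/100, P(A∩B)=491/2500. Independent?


P(A)×P(B) = 741/2500
P(A∩B) = 491/2500
Not equal → NOT independent

No, not independent


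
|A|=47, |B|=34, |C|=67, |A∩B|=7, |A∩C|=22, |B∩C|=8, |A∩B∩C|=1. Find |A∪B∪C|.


|A∪B∪C| = 47+34+67-7-22-8+1 = 112

|A∪B∪C| = 112


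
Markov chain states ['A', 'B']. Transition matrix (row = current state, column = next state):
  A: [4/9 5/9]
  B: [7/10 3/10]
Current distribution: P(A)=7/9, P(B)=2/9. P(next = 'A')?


P(next=A) = Σᵢ P(now=i)×P(i→A)
= 7/9×4/9 + 2/9×7/10
= 28/81 + 7/45 = 203/405

P = 203/405 ≈ 0.5012


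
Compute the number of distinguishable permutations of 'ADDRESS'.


Letters: 7, freq: {'A': 1, 'D': 2, 'R': 1, 'E': 1, 'S': 2}
7!/(1!×2!×1!×1!×2!) = 5040/4 = 1260

1260


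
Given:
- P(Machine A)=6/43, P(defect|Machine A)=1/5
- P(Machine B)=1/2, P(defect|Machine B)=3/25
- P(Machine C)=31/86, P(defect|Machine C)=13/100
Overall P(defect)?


P(B) = Σ P(B|Aᵢ)×P(Aᵢ)
  1/5×6/43 = 6/215
  3/25×1/2 = 3/50
  13/100×31/86 = 403/8600
Sum = 1159/8600

P(defect) = 1159/8600 ≈ 13.48%


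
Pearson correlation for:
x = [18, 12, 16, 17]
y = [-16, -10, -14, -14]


n=4, Σx=63, Σy=-54, Σxy=-870, Σx²=1013, Σy²=748
r = (4×(-870) - 63×(-54))/√((4×1013 - 63²)(4×748 - (-54)²))
= -78/√(83×76) = -78/√6308 ≈ -78/79.4229 ≈ -0.9821

r ≈ -0.9821


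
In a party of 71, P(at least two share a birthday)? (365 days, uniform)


P(all different) = Π(365-i)/365 for i=0..70
= 0.000679
P(match) = 1 - 0.000679 = 0.999321

P ≈ 0.9993 ≈ 99.93%


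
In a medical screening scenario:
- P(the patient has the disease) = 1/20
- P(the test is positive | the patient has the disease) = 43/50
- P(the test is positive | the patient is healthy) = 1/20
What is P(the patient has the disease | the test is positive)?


Using Bayes' theorem:
P(A|B) = P(B|A)·P(A) / P(B)

P(the test is positive) = 43/50 × 1/20 + 1/20 × 19/20
= 43/1000 + 19/400 = 181/2000

P(the patient has the disease|the test is positive) = (43/1000) / (181/2000) = 86/181

P(the patient has the disease|the test is positive) = 86/181 ≈ 47.51%


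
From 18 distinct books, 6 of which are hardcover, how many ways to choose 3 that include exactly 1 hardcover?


Choose 1 of the 6 hardcovers and 2 of the other 12 books:
C(6,1)×C(12,2) = 6×66 = 396

396


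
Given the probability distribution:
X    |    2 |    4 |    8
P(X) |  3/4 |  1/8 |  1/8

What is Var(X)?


E[X] = 3
E[X²] = 13
Var(X) = E[X²] - (E[X])² = 13 - 9 = 4

Var(X) = 4 ≈ 4.0000


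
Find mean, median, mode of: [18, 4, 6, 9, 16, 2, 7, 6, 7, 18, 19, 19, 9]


Sorted: [2, 4, 6, 6, 7, 7, 9, 9, 16, 18, 18, 19, 19]
Mean = 140/13
Median = 9
Freq: {18: 2, 4: 1, 6: 2, 9: 2, 16: 1, 2: 1, 7: 2, 19: 2}
Mode: [6, 7, 9, 18, 19]

Mean=140/13, Median=9, Mode=[6, 7, 9, 18, 19]


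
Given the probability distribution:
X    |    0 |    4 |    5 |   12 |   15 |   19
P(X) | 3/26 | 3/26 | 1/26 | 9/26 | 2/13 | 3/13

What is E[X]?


E[X] = Σ x·P(X=x)
= (0)×(3/26) + (4)×(3/26) + (5)×(1/26) + (12)×(9/26) + (15)×(2/13) + (19)×(3/13)
= 23/2

E[X] = 23/2


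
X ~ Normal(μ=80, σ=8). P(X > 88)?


z = (88-80)/8 = 1.0
P(X > 88) = 1 - P(Z ≤ 1.0) = 1 - 0.8413 = 0.1587

P(X > 88) ≈ 0.1587


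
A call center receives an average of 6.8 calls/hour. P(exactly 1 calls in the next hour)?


Poisson(λ=6.8): P(X=1) = e^(-λ)×λ^k/k!
= e^(-6.8) × 6.8^1 / 1!
≈ 0.001113775148 × 6.8 / 1 ≈ 0.007574

P(X=1) ≈ 0.007574 ≈ 0.76%


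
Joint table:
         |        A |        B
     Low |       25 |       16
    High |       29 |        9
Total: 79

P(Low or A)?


P(Low∨A) = P(Low) + P(A) - P(Low∧A)
= (41 + 54 - 25)/79 = 70/79

P = 70/79 ≈ 88.61%


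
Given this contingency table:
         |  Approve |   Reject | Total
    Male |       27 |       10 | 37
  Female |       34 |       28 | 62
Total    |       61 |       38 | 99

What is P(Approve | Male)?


P(Approve | Male) = 27/(27+10) = 27/37

P(Approve|Male) = 27/37 ≈ 72.97%


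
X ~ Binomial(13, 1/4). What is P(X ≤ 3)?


P(X ≤ 3) = Σ P(X=i) for i=0..3
P(X=0) = 1594323/67108864
P(X=1) = 6908733/67108864
P(X=2) = 6908733/33554432
P(X=3) = 8444007/33554432
Sum = 4901067/8388608

P(X ≤ 3) = 4901067/8388608 ≈ 58.43%


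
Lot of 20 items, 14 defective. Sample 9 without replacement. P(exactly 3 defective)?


Hypergeometric: C(14,3)×C(6,6)/C(20,9)
= 364×1/167960 = 7/3230

P(X=3) = 7/3230 ≈ 0.22%


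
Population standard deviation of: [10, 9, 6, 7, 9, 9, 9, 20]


Mean = 79/8
  (10-79/8)²=1/64
  (9-79/8)²=49/64
  (6-79/8)²=961/64
  (7-79/8)²=529/64
  (9-79/8)²=49/64
  (9-79/8)²=49/64
  (9-79/8)²=49/64
  (20-79/8)²=6561/64
Σ(x-μ)² = 1031/8
σ² = (1031/8)/8 = 1031/64

σ = √(1031/64) ≈ 4.0136


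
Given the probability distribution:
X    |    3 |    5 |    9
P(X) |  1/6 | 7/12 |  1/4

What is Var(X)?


E[X] = 17/3
E[X²] = 109/3
Var(X) = E[X²] - (E[X])² = 109/3 - 289/9 = 38/9

Var(X) = 38/9 ≈ 4.2222


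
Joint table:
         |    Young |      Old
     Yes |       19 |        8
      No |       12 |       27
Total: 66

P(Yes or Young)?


P(Yes∨Young) = P(Yes) + P(Young) - P(Yes∧Young)
= (27 + 31 - 19)/66 = 39/66 = 13/22

P = 13/22 ≈ 59.09%


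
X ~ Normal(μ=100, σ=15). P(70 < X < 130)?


z₁=(70-100)/15=-2.0, z₂=(130-100)/15=2.0
P = Φ(2.0) - Φ(-2.0) = 0.977250 - 0.022750 = 0.954500 ≈ 0.9545

P(70 < X < 130) ≈ 0.9545


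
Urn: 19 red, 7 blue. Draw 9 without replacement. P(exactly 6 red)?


Hypergeometric: C(19,6)×C(7,3)/C(26,9)
= 27132×35/3124550 = 4998/16445

P(X=6) = 4998/16445 ≈ 30.39%


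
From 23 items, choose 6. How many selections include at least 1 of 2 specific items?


Complement: C(23,6) - C(21,6) = 100947 - 54264 = 46683

46683


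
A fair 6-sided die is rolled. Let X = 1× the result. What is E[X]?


E[die] = (1+6)/2 = 7/2
E[X] = 1 × 7/2 = 7/2

E[X] = 7/2


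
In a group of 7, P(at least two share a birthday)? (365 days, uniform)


P(all different) = Π(365-i)/365 for i=0..6
= 0.943764
P(match) = 1 - 0.943764 = 0.056236

P ≈ 0.0562 ≈ 5.62%


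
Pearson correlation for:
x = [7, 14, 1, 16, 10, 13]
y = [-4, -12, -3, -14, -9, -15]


n=6, Σx=61, Σy=-57, Σxy=-708, Σx²=771, Σy²=671
r = (6×(-708) - 61×(-57))/√((6×771 - 61²)(6×671 - (-57)²))
= -771/√(905×777) = -771/√703185 ≈ -771/838.5613 ≈ -0.9194

r ≈ -0.9194


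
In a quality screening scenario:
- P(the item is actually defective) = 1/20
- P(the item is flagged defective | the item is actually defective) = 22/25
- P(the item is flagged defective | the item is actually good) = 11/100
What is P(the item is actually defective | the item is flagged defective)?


Using Bayes' theorem:
P(A|B) = P(B|A)·P(A) / P(B)

P(the item is flagged defective) = 22/25 × 1/20 + 11/100 × 19/20
= 11/250 + 209/2000 = 297/2000

P(the item is actually defective|the item is flagged defective) = (11/250) / (297/2000) = 8/27

P(the item is actually defective|the item is flagged defective) = 8/27 ≈ 29.63%


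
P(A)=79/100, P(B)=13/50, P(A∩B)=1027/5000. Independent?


P(A)×P(B) = 1027/5000
P(A∩B) = 1027/5000
Equal ✓ → Independent

Yes, independent


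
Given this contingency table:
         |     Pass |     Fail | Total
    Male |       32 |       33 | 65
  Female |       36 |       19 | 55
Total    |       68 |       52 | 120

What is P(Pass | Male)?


P(Pass | Male) = 32/(32+33) = 32/65

P(Pass|Male) = 32/65 ≈ 49.23%


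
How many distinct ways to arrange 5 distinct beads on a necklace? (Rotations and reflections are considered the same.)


Free circular arrangements: rotations and reflections both identified.
(n-1)!/2 = 4!/2 = 24/2 = 12

12


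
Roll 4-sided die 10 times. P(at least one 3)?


P(no 3)^10 = (3/4)^10 = 59049/1048576
P(≥1) = 1 - 59049/1048576 = 989527/1048576

P = 989527/1048576 ≈ 94.37%


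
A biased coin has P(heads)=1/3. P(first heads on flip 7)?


Geometric: P(X=7) = (1-p)^(k-1)×p = (2/3)^6×1/3 = 64/2187

P(X=7) = 64/2187 ≈ 2.93%


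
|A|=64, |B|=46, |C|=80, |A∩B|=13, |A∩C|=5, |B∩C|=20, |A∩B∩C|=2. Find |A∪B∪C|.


|A∪B∪C| = 64+46+80-13-5-20+2 = 154

|A∪B∪C| = 154


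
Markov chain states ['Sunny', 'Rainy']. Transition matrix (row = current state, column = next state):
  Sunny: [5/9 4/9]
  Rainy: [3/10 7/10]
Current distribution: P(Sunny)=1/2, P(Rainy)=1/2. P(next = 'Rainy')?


P(next=Rainy) = Σᵢ P(now=i)×P(i→Rainy)
= 1/2×4/9 + 1/2×7/10
= 2/9 + 7/20 = 103/180

P = 103/180 ≈ 0.5722
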